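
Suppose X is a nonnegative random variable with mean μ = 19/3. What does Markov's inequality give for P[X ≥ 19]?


μ = E[X] = 19/3, a = 19.
Markov: P[X ≥ 19] ≤ μ/a = (19/3)/19 = 1/3.
Numerically: ≈ 0.333333.
(Since a = 19 > μ = 6.333333, the bound 1/3 is < 1 and informative.)

P[X ≥ 19] ≤ 1/3 ≈ 0.333333.


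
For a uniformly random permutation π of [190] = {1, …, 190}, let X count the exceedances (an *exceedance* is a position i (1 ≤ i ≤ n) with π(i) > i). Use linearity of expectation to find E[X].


Write X = Σ_{i=1}^{190} X_i, where X_i = 1_{π(i) > i}.
For each fixed i, π(i) is uniform over {1, …, 190} (marginal of a uniform permutation), so P[π(i) > i] = (n − i)/n. Summing: Σ_{i=1}^{190} (n − i)/n = (0 + 1 + … + 189)/190 = 190(190 − 1)/(2·190) = (190 − 1)/2.
Hence E[X] = Σ_{i=1}^{190} (190 − i)/190 = 189/2 ≈ 94.5000.

E[X] = 189/2 = 94.5000.


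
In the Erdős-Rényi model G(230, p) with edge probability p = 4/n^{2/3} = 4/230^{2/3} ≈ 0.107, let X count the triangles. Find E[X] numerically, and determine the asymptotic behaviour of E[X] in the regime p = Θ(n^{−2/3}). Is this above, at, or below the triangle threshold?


Number of potential triangles: C(230, 3) = 2001460.
Each occurs with probability p³ ≈ (0.107)³ ≈ 1.20983e-03.
By linearity: E[X] = C(230, 3)·p³ ≈ 2001460 · 1.20983e-03 ≈ 2421.426.
Since α = 2/3 < 1, p = c/n^{2/3} ≫ 1/n is above the triangle threshold p ~ 1/n. Asymptotically E[X] ~ (c³/6)·n^{3(1−α)} = (4³/6)·n^{1} → ∞; triangles are abundant w.h.p.

E[X] ≈ 2421.426; in regime p = Θ(1/n^{2/3}) E[X] diverges (above the triangle threshold p ~ 1/n).


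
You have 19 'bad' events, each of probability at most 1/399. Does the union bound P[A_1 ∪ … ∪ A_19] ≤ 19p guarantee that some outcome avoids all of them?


Union bound: P[∪_{i=1}^{19} A_i] ≤ Σ_i P[A_i] ≤ 19·p = 19·(1/399) = 1/21.
Numerically: 1/21 ≈ 0.047619.
Is 1/21 < 1? YES.
Since P[∪ A_i] ≤ 1/21 < 1, the complement has P[∩ A_i^c] ≥ 1 − 1/21 = 20/21 > 0, so some outcome avoids every A_i.

19·p = 1/21 ≈ 0.047619; existence CERTIFIED by the union bound.


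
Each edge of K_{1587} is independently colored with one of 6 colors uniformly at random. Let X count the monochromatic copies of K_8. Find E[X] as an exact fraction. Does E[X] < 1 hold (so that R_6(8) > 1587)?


E[X] = C(1587, 8) · 6^{1 − 28} = 980438554550826798570 · 6^{−27} = 980438554550826798570/1023490369077469249536.
As a reduced fraction: E[X] = 54468808586157044365/56860576059859402752 ≈ 0.9579.
Is E[X] < 1? YES.
Since E[X] < 1, there exists a 6-coloring of K_{1587} with no monochromatic K_8; hence R_6(8) > 1587.

E[X] = 54468808586157044365/56860576059859402752 ≈ 0.9579; E[X] < 1, so R_6(8) > 1587.


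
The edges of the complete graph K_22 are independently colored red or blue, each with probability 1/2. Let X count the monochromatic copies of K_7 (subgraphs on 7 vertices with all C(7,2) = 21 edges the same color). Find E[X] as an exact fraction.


Let X = Σ_S X_S over the C(22, 7) = 170544 subsets S of size 7, where X_S = 1 if the K_7 on S is monochromatic.
For a fixed S, the K_7 on S has C(7, 2) = 21 edges. P[all 21 edges red] = (1/2)^21, and likewise for blue, so P[monochromatic] = 2·(1/2)^21 = 2^{1 − 21} = 1/1048576.
By linearity of expectation: E[X] = C(22, 7) · 2^{1 − 21} = 170544 · 1/1048576 = 10659/65536.
Numerically: E[X] ≈ 0.1626.

E[X] = C(22,7)·2^(1−C(7,2)) = 10659/65536 ≈ 0.1626.


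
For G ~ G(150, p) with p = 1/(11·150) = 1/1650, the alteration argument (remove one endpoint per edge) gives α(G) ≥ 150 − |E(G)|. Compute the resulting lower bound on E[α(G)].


E[|E(G)|] = C(150, 2)·p = 11175 · (1/1650) = 149/22.
E[α(G)] ≥ n − E[|E(G)|] = 150 − 149/22 = 3151/22.
Numerically: ≈ 143.227.
(This is only a lower bound; the true E[α(G)] may be larger.)

E[α(G)] ≥ 3151/22 ≈ 143.227.


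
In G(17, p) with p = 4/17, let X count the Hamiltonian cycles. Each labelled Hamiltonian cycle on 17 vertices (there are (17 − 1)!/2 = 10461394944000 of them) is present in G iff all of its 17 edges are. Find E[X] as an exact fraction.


K_17 has (17 − 1)!/2 = 10461394944000 labelled Hamiltonian cycles.
For each such Hamiltonian cycle H, let X_H = 1 if all 17 edges of H are present in G. Then P[X_H = 1] = p^{17} = (4/17)^{17} = 17179869184/827240261886336764177.
By linearity of expectation: E[X] = Σ_H E[X_H] = 10461394944000 · p^{17} = 10461394944000 · 17179869184/827240261886336764177 = 179725396620079005696000/827240261886336764177.
Numerically: E[X] ≈ 217.3.

E[X] = 10461394944000 · (4/17)^{17} = 179725396620079005696000/827240261886336764177 ≈ 217.3.


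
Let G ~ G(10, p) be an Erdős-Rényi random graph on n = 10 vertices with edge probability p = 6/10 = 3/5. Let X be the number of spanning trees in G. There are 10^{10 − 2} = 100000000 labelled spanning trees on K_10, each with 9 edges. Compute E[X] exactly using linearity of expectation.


K_10 has 10^{10 − 2} = 100000000 labelled spanning trees.
For each such spanning tree H, let X_H = 1 if all 9 edges of H are present in G. Then P[X_H = 1] = p^{9} = (3/5)^{9} = 19683/1953125.
Summing the indicators: E[X] = Σ_H E[X_H] = 100000000 · p^{9} = 100000000 · 19683/1953125 = 5038848/5.
Numerically: E[X] ≈ 1.008e+06.

E[X] = 100000000 · (3/5)^{9} = 5038848/5 ≈ 1.008e+06.


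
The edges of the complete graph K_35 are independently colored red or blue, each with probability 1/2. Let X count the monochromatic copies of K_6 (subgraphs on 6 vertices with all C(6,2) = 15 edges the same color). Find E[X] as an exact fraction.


Let X = Σ_S X_S over the C(35, 6) = 1623160 subsets S of size 6, where X_S = 1 if the K_6 on S is monochromatic.
For a fixed S, the K_6 on S has C(6, 2) = 15 edges. P[all 15 edges red] = (1/2)^15, and likewise for blue, so P[monochromatic] = 2·(1/2)^15 = 2^{1 − 15} = 1/16384.
By linearity: E[X] = C(35, 6) · 2^{1 − 15} = 1623160 · 1/16384 = 202895/2048.
Numerically: E[X] ≈ 99.0698.

E[X] = C(35,6)·2^(1−C(6,2)) = 202895/2048 ≈ 99.0698.


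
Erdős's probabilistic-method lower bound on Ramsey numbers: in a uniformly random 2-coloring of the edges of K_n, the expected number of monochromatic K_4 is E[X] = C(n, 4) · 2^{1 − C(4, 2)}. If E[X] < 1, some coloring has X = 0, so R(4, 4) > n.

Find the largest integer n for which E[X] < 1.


We need C(n, 4) · 2^{1 − 6} < 1, i.e. C(n, 4) < 2^{6 − 1} = 32.
Check values of n near the boundary:
  n = 4: C(4, 4) = 1; 1 < 32? YES
  n = 5: C(5, 4) = 5; 5 < 32? YES
  n = 6: C(6, 4) = 15; 15 < 32? YES
  n = 7: C(7, 4) = 35; 35 < 32? NO
  n = 8: C(8, 4) = 70; 70 < 32? NO
  n = 9: C(9, 4) = 126; 126 < 32? NO
The largest n with C(n, 4) < 32 is n = 6 (where E[X] = 15/32 ≈ 0.469). Hence R(4, 4) > 6, i.e. R(4, 4) ≥ 7.

Largest n = 6; hence R(4, 4) > 6.


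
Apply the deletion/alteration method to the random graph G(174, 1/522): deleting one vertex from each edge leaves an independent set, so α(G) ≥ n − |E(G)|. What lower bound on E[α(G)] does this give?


E[|E(G)|] = C(174, 2)·p = 15051 · (1/522) = 173/6.
E[α(G)] ≥ n − E[|E(G)|] = 174 − 173/6 = 871/6.
Numerically: ≈ 145.16667.
(This is only a lower bound; the true E[α(G)] may be larger.)

E[α(G)] ≥ 871/6 ≈ 145.16667.


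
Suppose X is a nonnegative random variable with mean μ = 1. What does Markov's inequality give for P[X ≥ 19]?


μ = E[X] = 1, a = 19.
Markov: P[X ≥ 19] ≤ μ/a = (1)/19 = 1/19.
Numerically: ≈ 0.05263.
(Since a = 19 > μ = 1.00000, the bound 1/19 is < 1 and informative.)

P[X ≥ 19] ≤ 1/19 ≈ 0.05263.


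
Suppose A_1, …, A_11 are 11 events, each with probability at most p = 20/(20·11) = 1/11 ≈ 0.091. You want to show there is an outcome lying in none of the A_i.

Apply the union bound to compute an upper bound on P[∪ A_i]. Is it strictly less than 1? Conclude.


Union bound: P[∪_{i=1}^{11} A_i] ≤ Σ_i P[A_i] ≤ 11·p = 11·(1/11) = 1.
Numerically: 1 ≈ 1.000.
Is 1 < 1? NO.
Since the bound 1 is ≥ 1, the union bound is uninformative here; it does NOT by itself certify existence.

11·p = 1 ≈ 1.000; existence NOT certified by the union bound.


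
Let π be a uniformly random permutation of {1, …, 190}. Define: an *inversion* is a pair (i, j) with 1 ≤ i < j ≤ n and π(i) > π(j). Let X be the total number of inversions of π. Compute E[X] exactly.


Write X = Σ X_I over the C(190, 2) = 17955 pairs i < j, with X_I the indicator of one inversion.
There are 17955 indicators.
For each fixed pair i < j, the values π(i) and π(j) are two distinct elements of {1, …, 190} in uniformly random order; by symmetry P[π(i) > π(j)] = 1/2.
By linearity: E[X] = 17955 · (1/2) = C(190, 2) · (1/2) = 17955/2 = 17955/2 ≈ 8977.500.

E[X] = 17955/2 = 8977.500.


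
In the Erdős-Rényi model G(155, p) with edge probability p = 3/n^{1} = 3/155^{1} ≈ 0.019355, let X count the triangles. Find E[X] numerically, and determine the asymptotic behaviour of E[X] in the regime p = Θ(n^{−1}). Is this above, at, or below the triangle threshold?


Number of potential triangles: C(155, 3) = 608685.
Each occurs with probability p³ ≈ (0.019355)³ ≈ 7.2505119e-06.
By linearity: E[X] = C(155, 3)·p³ ≈ 608685 · 7.2505119e-06 ≈ 4.41328.
Here α = 1, so p = 3/n is exactly at the triangle threshold p ~ 1/n. Asymptotically E[X] → c³/6 = 3³/6 = 9/2 ≈ 4.50000, a bounded constant. In this regime the triangle count is asymptotically Poisson(c³/6).

E[X] ≈ 4.41328; in regime p = Θ(1/n^{1}) E[X] stays bounded (at the triangle threshold p ~ 1/n).


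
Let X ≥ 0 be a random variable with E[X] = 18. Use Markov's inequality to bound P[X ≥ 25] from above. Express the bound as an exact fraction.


μ = E[X] = 18, a = 25.
Markov: P[X ≥ 25] ≤ μ/a = (18)/25 = 18/25.
Numerically: ≈ 0.720.
(Since a = 25 > μ = 18.000, the bound 18/25 is < 1 and informative.)

P[X ≥ 25] ≤ 18/25 ≈ 0.720.


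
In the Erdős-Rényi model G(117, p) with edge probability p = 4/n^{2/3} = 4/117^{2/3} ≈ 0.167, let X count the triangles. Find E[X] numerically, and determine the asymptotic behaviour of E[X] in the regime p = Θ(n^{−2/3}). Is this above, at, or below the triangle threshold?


Number of potential triangles: C(117, 3) = 260130.
Each occurs with probability p³ ≈ (0.167)³ ≈ 4.67529e-03.
By linearity: E[X] = C(117, 3)·p³ ≈ 260130 · 4.67529e-03 ≈ 1216.182.
Since α = 2/3 < 1, p = c/n^{2/3} ≫ 1/n is above the triangle threshold p ~ 1/n. Asymptotically E[X] ~ (c³/6)·n^{3(1−α)} = (4³/6)·n^{1} → ∞; triangles are abundant w.h.p.

E[X] ≈ 1216.182; in regime p = Θ(1/n^{2/3}) E[X] diverges (above the triangle threshold p ~ 1/n).


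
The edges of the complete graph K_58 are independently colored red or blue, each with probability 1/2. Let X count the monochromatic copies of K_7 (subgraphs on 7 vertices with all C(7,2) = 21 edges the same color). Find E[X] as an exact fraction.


Let X = Σ_S X_S over the C(58, 7) = 300674088 subsets S of size 7, where X_S = 1 if the K_7 on S is monochromatic.
For a fixed S, the K_7 on S has C(7, 2) = 21 edges. P[all 21 edges red] = (1/2)^21, and likewise for blue, so P[monochromatic] = 2·(1/2)^21 = 2^{1 − 21} = 1/1048576.
Summing: E[X] = C(58, 7) · 2^{1 − 21} = 300674088 · 1/1048576 = 37584261/131072.
Numerically: E[X] ≈ 286.7452.

E[X] = C(58,7)·2^(1−C(7,2)) = 37584261/131072 ≈ 286.7452.


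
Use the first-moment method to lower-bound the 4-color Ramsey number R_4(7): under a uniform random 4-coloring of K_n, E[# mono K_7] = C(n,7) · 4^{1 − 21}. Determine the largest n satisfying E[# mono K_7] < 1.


We need C(n, 7) · 4^{1 − 21} < 1, i.e. C(n, 7) < 4^{21 − 1} = 1099511627776.
Check values of n near the boundary:
  n = 179: C(179, 7) = 1037437234460; 1037437234460 < 1099511627776? YES
  n = 180: C(180, 7) = 1079414463600; 1079414463600 < 1099511627776? YES
  n = 181: C(181, 7) = 1122839183400; 1122839183400 < 1099511627776? NO
  n = 182: C(182, 7) = 1167752750736; 1167752750736 < 1099511627776? NO
  n = 183: C(183, 7) = 1214197462413; 1214197462413 < 1099511627776? NO
The largest n with C(n, 7) < 1099511627776 is n = 180 (where E[X] = 67463403975/68719476736 ≈ 0.9817). Hence R_4(7) > 180, i.e. R_4(7) ≥ 181.

Largest n = 180; hence R_4(7) > 180.


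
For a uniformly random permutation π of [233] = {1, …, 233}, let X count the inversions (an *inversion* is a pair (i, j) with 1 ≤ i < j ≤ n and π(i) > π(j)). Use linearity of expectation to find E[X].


Write X = Σ X_I over the C(233, 2) = 27028 pairs i < j, with X_I the indicator of one inversion.
There are 27028 indicators.
For each fixed pair i < j, the values π(i) and π(j) are two distinct elements of {1, …, 233} in uniformly random order; by symmetry P[π(i) > π(j)] = 1/2.
By linearity: E[X] = 27028 · (1/2) = C(233, 2) · (1/2) = 27028/2 = 13514 ≈ 13514.000000.

E[X] = 13514 = 13514.000000.


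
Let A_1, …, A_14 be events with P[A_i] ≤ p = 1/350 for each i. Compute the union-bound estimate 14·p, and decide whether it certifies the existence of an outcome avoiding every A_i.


Union bound: P[∪_{i=1}^{14} A_i] ≤ Σ_i P[A_i] ≤ 14·p = 14·(1/350) = 1/25.
Numerically: 1/25 ≈ 0.040000.
Is 1/25 < 1? YES.
Since P[∪ A_i] ≤ 1/25 < 1, the complement has P[∩ A_i^c] ≥ 1 − 1/25 = 24/25 > 0, so some outcome avoids every A_i.

14·p = 1/25 ≈ 0.040000; existence CERTIFIED by the union bound.


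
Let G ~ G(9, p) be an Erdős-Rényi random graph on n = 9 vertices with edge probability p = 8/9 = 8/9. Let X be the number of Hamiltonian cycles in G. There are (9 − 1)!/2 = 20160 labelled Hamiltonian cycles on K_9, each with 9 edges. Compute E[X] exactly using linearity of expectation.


K_9 has (9 − 1)!/2 = 20160 labelled Hamiltonian cycles.
For each such Hamiltonian cycle H, let X_H = 1 if all 9 edges of H are present in G. Then P[X_H = 1] = p^{9} = (8/9)^{9} = 134217728/387420489.
Summing the indicators: E[X] = Σ_H E[X_H] = 20160 · p^{9} = 20160 · 134217728/387420489 = 300647710720/43046721.
Numerically: E[X] ≈ 6984.2.

E[X] = 20160 · (8/9)^{9} = 300647710720/43046721 ≈ 6984.2.


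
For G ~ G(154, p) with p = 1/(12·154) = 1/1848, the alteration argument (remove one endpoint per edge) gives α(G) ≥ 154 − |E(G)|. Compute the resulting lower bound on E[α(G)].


E[|E(G)|] = C(154, 2)·p = 11781 · (1/1848) = 51/8.
E[α(G)] ≥ n − E[|E(G)|] = 154 − 51/8 = 1181/8.
Numerically: ≈ 147.625000.
(This is only a lower bound; the true E[α(G)] may be larger.)

E[α(G)] ≥ 1181/8 ≈ 147.625000.


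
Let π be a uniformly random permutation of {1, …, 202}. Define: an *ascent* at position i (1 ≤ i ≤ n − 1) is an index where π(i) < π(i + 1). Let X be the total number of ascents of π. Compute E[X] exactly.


Write X = Σ X_I over i = 1, …, 201, with X_I the indicator of one ascent.
There are 201 indicators.
For each fixed i, the pair (π(i), π(i+1)) is a uniformly random ordered pair of distinct values from {1, …, 202}; by symmetry P[π(i) < π(i+1)] = 1/2.
By linearity: E[X] = 201 · (1/2) = (202 − 1) · (1/2) = 201/2 ≈ 100.500.

E[X] = 201/2 = 100.500.


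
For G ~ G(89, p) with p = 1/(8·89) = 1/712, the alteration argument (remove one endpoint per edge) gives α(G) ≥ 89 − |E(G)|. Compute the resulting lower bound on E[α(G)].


E[|E(G)|] = C(89, 2)·p = 3916 · (1/712) = 11/2.
E[α(G)] ≥ n − E[|E(G)|] = 89 − 11/2 = 167/2.
Numerically: ≈ 83.50000.
(This is only a lower bound; the true E[α(G)] may be larger.)

E[α(G)] ≥ 167/2 ≈ 83.50000.


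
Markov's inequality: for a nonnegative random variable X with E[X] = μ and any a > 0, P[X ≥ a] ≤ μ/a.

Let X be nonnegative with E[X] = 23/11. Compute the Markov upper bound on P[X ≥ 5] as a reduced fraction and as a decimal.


μ = E[X] = 23/11, a = 5.
Markov: P[X ≥ 5] ≤ μ/a = (23/11)/5 = 23/55.
Numerically: ≈ 0.4182.
(Since a = 5 > μ = 2.0909, the bound 23/55 is < 1 and informative.)

P[X ≥ 5] ≤ 23/55 ≈ 0.4182.


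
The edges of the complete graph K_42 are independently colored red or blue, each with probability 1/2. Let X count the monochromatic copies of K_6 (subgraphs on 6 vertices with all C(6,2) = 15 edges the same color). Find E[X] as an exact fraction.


Let X = Σ_S X_S over the C(42, 6) = 5245786 subsets S of size 6, where X_S = 1 if the K_6 on S is monochromatic.
For a fixed S, the K_6 on S has C(6, 2) = 15 edges. P[all 15 edges red] = (1/2)^15, and likewise for blue, so P[monochromatic] = 2·(1/2)^15 = 2^{1 − 15} = 1/16384.
By linearity of expectation: E[X] = C(42, 6) · 2^{1 − 15} = 5245786 · 1/16384 = 2622893/8192.
Numerically: E[X] ≈ 320.1774.

E[X] = C(42,6)·2^(1−C(6,2)) = 2622893/8192 ≈ 320.1774.


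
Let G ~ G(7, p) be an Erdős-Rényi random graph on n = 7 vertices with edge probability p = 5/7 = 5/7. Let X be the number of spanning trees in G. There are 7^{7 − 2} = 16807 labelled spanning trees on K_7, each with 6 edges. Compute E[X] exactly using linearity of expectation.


K_7 has 7^{7 − 2} = 16807 labelled spanning trees.
For each such spanning tree H, let X_H = 1 if all 6 edges of H are present in G. Then P[X_H = 1] = p^{6} = (5/7)^{6} = 15625/117649.
Summing the indicators: E[X] = Σ_H E[X_H] = 16807 · p^{6} = 16807 · 15625/117649 = 15625/7.
Numerically: E[X] ≈ 2232.14.

E[X] = 16807 · (5/7)^{6} = 15625/7 ≈ 2232.14.


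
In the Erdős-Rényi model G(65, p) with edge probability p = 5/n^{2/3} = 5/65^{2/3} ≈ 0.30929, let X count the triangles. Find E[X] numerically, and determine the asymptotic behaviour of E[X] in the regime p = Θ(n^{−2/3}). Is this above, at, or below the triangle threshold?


Number of potential triangles: C(65, 3) = 43680.
Each occurs with probability p³ ≈ (0.30929)³ ≈ 2.9585799e-02.
By linearity: E[X] = C(65, 3)·p³ ≈ 43680 · 2.9585799e-02 ≈ 1292.30769.
Since α = 2/3 < 1, p = c/n^{2/3} ≫ 1/n is above the triangle threshold p ~ 1/n. Asymptotically E[X] ~ (c³/6)·n^{3(1−α)} = (5³/6)·n^{1} → ∞; triangles are abundant w.h.p.

E[X] ≈ 1292.30769; in regime p = Θ(1/n^{2/3}) E[X] diverges (above the triangle threshold p ~ 1/n).


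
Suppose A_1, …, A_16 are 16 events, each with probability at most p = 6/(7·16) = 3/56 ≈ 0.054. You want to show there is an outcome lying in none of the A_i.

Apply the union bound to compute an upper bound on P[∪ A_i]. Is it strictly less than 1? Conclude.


Union bound: P[∪_{i=1}^{16} A_i] ≤ Σ_i P[A_i] ≤ 16·p = 16·(3/56) = 6/7.
Numerically: 6/7 ≈ 0.857.
Is 6/7 < 1? YES.
Since P[∪ A_i] ≤ 6/7 < 1, the complement has P[∩ A_i^c] ≥ 1 − 6/7 = 1/7 > 0, so some outcome avoids every A_i.

16·p = 6/7 ≈ 0.857; existence CERTIFIED by the union bound.


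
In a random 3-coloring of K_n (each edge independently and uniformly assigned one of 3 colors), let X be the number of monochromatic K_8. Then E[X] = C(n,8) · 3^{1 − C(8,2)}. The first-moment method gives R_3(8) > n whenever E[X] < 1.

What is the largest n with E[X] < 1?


We need C(n, 8) · 3^{1 − 28} < 1, i.e. C(n, 8) < 3^{28 − 1} = 7625597484987.
Check values of n near the boundary:
  n = 155: C(155, 8) = 6876747915675; 6876747915675 < 7625597484987? YES
  n = 156: C(156, 8) = 7248464019225; 7248464019225 < 7625597484987? YES
  n = 157: C(157, 8) = 7637643295425; 7637643295425 < 7625597484987? NO
  n = 158: C(158, 8) = 8044984271181; 8044984271181 < 7625597484987? NO
  n = 159: C(159, 8) = 8471208603429; 8471208603429 < 7625597484987? NO
The largest n with C(n, 8) < 7625597484987 is n = 156 (where E[X] = 805384891025/847288609443 ≈ 0.950544). Hence R_3(8) > 156, i.e. R_3(8) ≥ 157.

Largest n = 156; hence R_3(8) > 156.


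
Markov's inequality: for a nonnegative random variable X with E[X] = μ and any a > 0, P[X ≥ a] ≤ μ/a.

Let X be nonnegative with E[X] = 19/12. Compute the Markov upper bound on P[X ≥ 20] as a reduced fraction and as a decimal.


μ = E[X] = 19/12, a = 20.
Markov: P[X ≥ 20] ≤ μ/a = (19/12)/20 = 19/240.
Numerically: ≈ 0.0792.
(Since a = 20 > μ = 1.5833, the bound 19/240 is < 1 and informative.)

P[X ≥ 20] ≤ 19/240 ≈ 0.0792.


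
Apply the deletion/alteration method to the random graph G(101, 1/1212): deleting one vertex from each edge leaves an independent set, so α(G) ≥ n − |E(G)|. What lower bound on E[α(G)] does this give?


E[|E(G)|] = C(101, 2)·p = 5050 · (1/1212) = 25/6.
E[α(G)] ≥ n − E[|E(G)|] = 101 − 25/6 = 581/6.
Numerically: ≈ 96.833333.
(This is only a lower bound; the true E[α(G)] may be larger.)

E[α(G)] ≥ 581/6 ≈ 96.833333.


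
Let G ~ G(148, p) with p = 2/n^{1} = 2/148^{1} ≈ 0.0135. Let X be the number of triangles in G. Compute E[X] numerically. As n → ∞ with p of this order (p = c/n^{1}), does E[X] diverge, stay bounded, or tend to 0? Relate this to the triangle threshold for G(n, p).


Number of potential triangles: C(148, 3) = 529396.
Each occurs with probability p³ ≈ (0.0135)³ ≈ 2.46777e-06.
By linearity: E[X] = C(148, 3)·p³ ≈ 529396 · 2.46777e-06 ≈ 1.306.
Here α = 1, so p = 2/n is exactly at the triangle threshold p ~ 1/n. Asymptotically E[X] → c³/6 = 2³/6 = 4/3 ≈ 1.333, a bounded constant. In this regime the triangle count is asymptotically Poisson(c³/6).

E[X] ≈ 1.306; in regime p = Θ(1/n^{1}) E[X] stays bounded (at the triangle threshold p ~ 1/n).


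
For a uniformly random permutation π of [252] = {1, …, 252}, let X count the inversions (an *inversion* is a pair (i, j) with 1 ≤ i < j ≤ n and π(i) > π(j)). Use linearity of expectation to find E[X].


Write X = Σ X_I over the C(252, 2) = 31626 pairs i < j, with X_I the indicator of one inversion.
There are 31626 indicators.
For each fixed pair i < j, the values π(i) and π(j) are two distinct elements of {1, …, 252} in uniformly random order; by symmetry P[π(i) > π(j)] = 1/2.
By linearity: E[X] = 31626 · (1/2) = C(252, 2) · (1/2) = 31626/2 = 15813 ≈ 15813.0000.

E[X] = 15813 = 15813.0000.


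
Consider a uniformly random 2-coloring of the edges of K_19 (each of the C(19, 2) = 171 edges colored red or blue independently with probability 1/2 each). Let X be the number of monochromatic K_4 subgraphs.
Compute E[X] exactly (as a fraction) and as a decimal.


Let X = Σ_S X_S over the C(19, 4) = 3876 subsets S of size 4, where X_S = 1 if the K_4 on S is monochromatic.
For a fixed S, the K_4 on S has C(4, 2) = 6 edges. P[all 6 edges red] = (1/2)^6, and likewise for blue, so P[monochromatic] = 2·(1/2)^6 = 2^{1 − 6} = 1/32.
By linearity of expectation: E[X] = C(19, 4) · 2^{1 − 6} = 3876 · 1/32 = 969/8.
Numerically: E[X] ≈ 121.125.

E[X] = C(19,4)·2^(1−C(4,2)) = 969/8 ≈ 121.125.


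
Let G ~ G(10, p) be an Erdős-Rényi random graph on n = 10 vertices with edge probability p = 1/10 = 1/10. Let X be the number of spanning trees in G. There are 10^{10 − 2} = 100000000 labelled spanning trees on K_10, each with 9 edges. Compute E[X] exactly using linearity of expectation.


K_10 has 10^{10 − 2} = 100000000 labelled spanning trees.
For each such spanning tree H, let X_H = 1 if all 9 edges of H are present in G. Then P[X_H = 1] = p^{9} = (1/10)^{9} = 1/1000000000.
Summing the indicators: E[X] = Σ_H E[X_H] = 100000000 · p^{9} = 100000000 · 1/1000000000 = 1/10.
Numerically: E[X] ≈ 0.1.

E[X] = 100000000 · (1/10)^{9} = 1/10 ≈ 0.1.


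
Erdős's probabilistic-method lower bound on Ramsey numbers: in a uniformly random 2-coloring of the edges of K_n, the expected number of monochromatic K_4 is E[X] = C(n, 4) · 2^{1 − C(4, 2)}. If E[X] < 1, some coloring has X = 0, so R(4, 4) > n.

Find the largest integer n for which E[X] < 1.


We need C(n, 4) · 2^{1 − 6} < 1, i.e. C(n, 4) < 2^{6 − 1} = 32.
Check values of n near the boundary:
  n = 4: C(4, 4) = 1; 1 < 32? YES
  n = 5: C(5, 4) = 5; 5 < 32? YES
  n = 6: C(6, 4) = 15; 15 < 32? YES
  n = 7: C(7, 4) = 35; 35 < 32? NO
  n = 8: C(8, 4) = 70; 70 < 32? NO
The largest n with C(n, 4) < 32 is n = 6 (where E[X] = 15/32 ≈ 0.4687500). Hence R(4, 4) > 6, i.e. R(4, 4) ≥ 7.

Largest n = 6; hence R(4, 4) > 6.


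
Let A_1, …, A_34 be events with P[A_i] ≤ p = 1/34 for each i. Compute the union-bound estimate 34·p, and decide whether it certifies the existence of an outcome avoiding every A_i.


Union bound: P[∪_{i=1}^{34} A_i] ≤ Σ_i P[A_i] ≤ 34·p = 34·(1/34) = 1.
Numerically: 1 ≈ 1.0000.
Is 1 < 1? NO.
Since the bound 1 is ≥ 1, the union bound is uninformative here; it does NOT by itself certify existence.

34·p = 1 ≈ 1.0000; existence NOT certified by the union bound.


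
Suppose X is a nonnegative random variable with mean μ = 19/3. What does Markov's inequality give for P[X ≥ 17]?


μ = E[X] = 19/3, a = 17.
Markov: P[X ≥ 17] ≤ μ/a = (19/3)/17 = 19/51.
Numerically: ≈ 0.3725.
(Since a = 17 > μ = 6.3333, the bound 19/51 is < 1 and informative.)

P[X ≥ 17] ≤ 19/51 ≈ 0.3725.


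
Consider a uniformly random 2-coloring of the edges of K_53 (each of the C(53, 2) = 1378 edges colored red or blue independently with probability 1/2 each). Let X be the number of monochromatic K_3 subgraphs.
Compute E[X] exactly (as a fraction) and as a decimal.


Let X = Σ_S X_S over the C(53, 3) = 23426 subsets S of size 3, where X_S = 1 if the K_3 on S is monochromatic.
For a fixed S, the K_3 on S has C(3, 2) = 3 edges. P[all 3 edges red] = (1/2)^3, and likewise for blue, so P[monochromatic] = 2·(1/2)^3 = 2^{1 − 3} = 1/4.
By linearity: E[X] = C(53, 3) · 2^{1 − 3} = 23426 · 1/4 = 11713/2.
Numerically: E[X] ≈ 5856.50000.

E[X] = C(53,3)·2^(1−C(3,2)) = 11713/2 ≈ 5856.50000.


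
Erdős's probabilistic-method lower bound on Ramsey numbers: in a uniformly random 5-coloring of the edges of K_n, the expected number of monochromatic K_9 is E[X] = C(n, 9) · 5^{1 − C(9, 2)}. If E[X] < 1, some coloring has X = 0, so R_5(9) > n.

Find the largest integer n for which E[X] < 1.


We need C(n, 9) · 5^{1 − 36} < 1, i.e. C(n, 9) < 5^{36 − 1} = 2910383045673370361328125.
Check values of n near the boundary:
  n = 2165: C(2165, 9) = 2832220612024886803272630; 2832220612024886803272630 < 2910383045673370361328125? YES
  n = 2166: C(2166, 9) = 2844037944203015677277940; 2844037944203015677277940 < 2910383045673370361328125? YES
  n = 2167: C(2167, 9) = 2855899084841489792706810; 2855899084841489792706810 < 2910383045673370361328125? YES
  n = 2168: C(2168, 9) = 2867804175977929537095120; 2867804175977929537095120 < 2910383045673370361328125? YES
  n = 2169: C(2169, 9) = 2879753360044504243499683; 2879753360044504243499683 < 2910383045673370361328125? YES
  n = 2170: C(2170, 9) = 2891746779868845075610510; 2891746779868845075610510 < 2910383045673370361328125? YES
  n = 2171: C(2171, 9) = 2903784578674959601827205; 2903784578674959601827205 < 2910383045673370361328125? YES
  n = 2172: C(2172, 9) = 2915866900084148060642020; 2915866900084148060642020 < 2910383045673370361328125? NO
  n = 2173: C(2173, 9) = 2927993888115921319674265; 2927993888115921319674265 < 2910383045673370361328125? NO
The largest n with C(n, 9) < 2910383045673370361328125 is n = 2171 (where E[X] = 580756915734991920365441/582076609134674072265625 ≈ 0.9977). Hence R_5(9) > 2171, i.e. R_5(9) ≥ 2172.

Largest n = 2171; hence R_5(9) > 2171.


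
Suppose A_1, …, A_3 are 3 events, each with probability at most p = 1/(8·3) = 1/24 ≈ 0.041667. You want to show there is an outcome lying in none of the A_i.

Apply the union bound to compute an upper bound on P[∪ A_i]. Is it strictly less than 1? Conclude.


Union bound: P[∪_{i=1}^{3} A_i] ≤ Σ_i P[A_i] ≤ 3·p = 3·(1/24) = 1/8.
Numerically: 1/8 ≈ 0.125000.
Is 1/8 < 1? YES.
Since P[∪ A_i] ≤ 1/8 < 1, the complement has P[∩ A_i^c] ≥ 1 − 1/8 = 7/8 > 0, so some outcome avoids every A_i.

3·p = 1/8 ≈ 0.125000; existence CERTIFIED by the union bound.


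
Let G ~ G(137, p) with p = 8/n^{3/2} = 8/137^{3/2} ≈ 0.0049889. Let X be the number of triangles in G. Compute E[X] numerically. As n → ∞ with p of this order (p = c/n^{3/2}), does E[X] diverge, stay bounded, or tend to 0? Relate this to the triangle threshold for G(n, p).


Number of potential triangles: C(137, 3) = 419220.
Each occurs with probability p³ ≈ (0.0049889)³ ≈ 1.2417307e-07.
By linearity: E[X] = C(137, 3)·p³ ≈ 419220 · 1.2417307e-07 ≈ 0.05206.
Since α = 3/2 > 1, p = c/n^{3/2} = o(1/n) is below the triangle threshold p ~ 1/n. Asymptotically E[X] ~ (c³/6)·n^{3(1−α)} = (8³/6)·n^{-1.5} → 0, so by Markov's inequality G has no triangles w.h.p.

E[X] ≈ 0.05206; in regime p = Θ(1/n^{3/2}) E[X] tends to 0 (below the triangle threshold p ~ 1/n).


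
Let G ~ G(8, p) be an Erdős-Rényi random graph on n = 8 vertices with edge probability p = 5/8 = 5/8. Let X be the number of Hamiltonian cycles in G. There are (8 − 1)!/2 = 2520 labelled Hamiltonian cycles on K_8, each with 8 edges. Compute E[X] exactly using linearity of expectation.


K_8 has (8 − 1)!/2 = 2520 labelled Hamiltonian cycles.
For each such Hamiltonian cycle H, let X_H = 1 if all 8 edges of H are present in G. Then P[X_H = 1] = p^{8} = (5/8)^{8} = 390625/16777216.
By linearity: E[X] = Σ_H E[X_H] = 2520 · p^{8} = 2520 · 390625/16777216 = 123046875/2097152.
Numerically: E[X] ≈ 58.6733.

E[X] = 2520 · (5/8)^{8} = 123046875/2097152 ≈ 58.6733.


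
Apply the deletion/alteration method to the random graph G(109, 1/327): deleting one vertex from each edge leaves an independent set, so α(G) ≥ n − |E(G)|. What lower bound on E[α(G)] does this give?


E[|E(G)|] = C(109, 2)·p = 5886 · (1/327) = 18.
E[α(G)] ≥ n − E[|E(G)|] = 109 − 18 = 91.
Numerically: ≈ 91.000000.
(This is only a lower bound; the true E[α(G)] may be larger.)

E[α(G)] ≥ 91 ≈ 91.000000.


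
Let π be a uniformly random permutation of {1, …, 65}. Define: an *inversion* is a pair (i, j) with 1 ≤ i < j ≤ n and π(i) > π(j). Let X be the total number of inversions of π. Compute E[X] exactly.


Write X = Σ X_I over the C(65, 2) = 2080 pairs i < j, with X_I the indicator of one inversion.
There are 2080 indicators.
For each fixed pair i < j, the values π(i) and π(j) are two distinct elements of {1, …, 65} in uniformly random order; by symmetry P[π(i) > π(j)] = 1/2.
By linearity: E[X] = 2080 · (1/2) = C(65, 2) · (1/2) = 2080/2 = 1040 ≈ 1040.00000.

E[X] = 1040 = 1040.00000.


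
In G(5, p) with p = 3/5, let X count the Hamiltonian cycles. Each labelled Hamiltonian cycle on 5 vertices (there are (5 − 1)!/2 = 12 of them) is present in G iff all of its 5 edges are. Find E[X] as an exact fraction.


K_5 has (5 − 1)!/2 = 12 labelled Hamiltonian cycles.
For each such Hamiltonian cycle H, let X_H = 1 if all 5 edges of H are present in G. Then P[X_H = 1] = p^{5} = (3/5)^{5} = 243/3125.
Summing the indicators: E[X] = Σ_H E[X_H] = 12 · p^{5} = 12 · 243/3125 = 2916/3125.
Numerically: E[X] ≈ 0.93312.

E[X] = 12 · (3/5)^{5} = 2916/3125 ≈ 0.93312.


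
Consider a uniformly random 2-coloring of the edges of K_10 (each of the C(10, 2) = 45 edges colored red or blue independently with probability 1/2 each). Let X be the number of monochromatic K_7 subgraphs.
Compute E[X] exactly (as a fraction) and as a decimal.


Let X = Σ_S X_S over the C(10, 7) = 120 subsets S of size 7, where X_S = 1 if the K_7 on S is monochromatic.
For a fixed S, the K_7 on S has C(7, 2) = 21 edges. P[all 21 edges red] = (1/2)^21, and likewise for blue, so P[monochromatic] = 2·(1/2)^21 = 2^{1 − 21} = 1/1048576.
Summing: E[X] = C(10, 7) · 2^{1 − 21} = 120 · 1/1048576 = 15/131072.
Numerically: E[X] ≈ 0.0001.

E[X] = C(10,7)·2^(1−C(7,2)) = 15/131072 ≈ 0.0001.


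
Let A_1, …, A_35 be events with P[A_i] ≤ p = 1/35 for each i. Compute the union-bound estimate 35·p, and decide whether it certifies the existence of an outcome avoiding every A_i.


Union bound: P[∪_{i=1}^{35} A_i] ≤ Σ_i P[A_i] ≤ 35·p = 35·(1/35) = 1.
Numerically: 1 ≈ 1.000000.
Is 1 < 1? NO.
Since the bound 1 is ≥ 1, the union bound is uninformative here; it does NOT by itself certify existence.

35·p = 1 ≈ 1.000000; existence NOT certified by the union bound.


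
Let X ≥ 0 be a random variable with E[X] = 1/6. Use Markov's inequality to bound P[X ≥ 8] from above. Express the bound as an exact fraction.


μ = E[X] = 1/6, a = 8.
Markov: P[X ≥ 8] ≤ μ/a = (1/6)/8 = 1/48.
Numerically: ≈ 0.021.
(Since a = 8 > μ = 0.167, the bound 1/48 is < 1 and informative.)

P[X ≥ 8] ≤ 1/48 ≈ 0.021.


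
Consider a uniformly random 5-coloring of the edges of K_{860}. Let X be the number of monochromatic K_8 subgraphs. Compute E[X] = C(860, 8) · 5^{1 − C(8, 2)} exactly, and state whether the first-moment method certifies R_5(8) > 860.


E[X] = C(860, 8) · 5^{1 − 28} = 7182671140665308145 · 5^{−27} = 7182671140665308145/7450580596923828125.
As a reduced fraction: E[X] = 1436534228133061629/1490116119384765625 ≈ 0.964042.
Is E[X] < 1? YES.
Since E[X] < 1, there exists a 5-coloring of K_{860} with no monochromatic K_8; hence R_5(8) > 860.

E[X] = 1436534228133061629/1490116119384765625 ≈ 0.964042; E[X] < 1, so R_5(8) > 860.


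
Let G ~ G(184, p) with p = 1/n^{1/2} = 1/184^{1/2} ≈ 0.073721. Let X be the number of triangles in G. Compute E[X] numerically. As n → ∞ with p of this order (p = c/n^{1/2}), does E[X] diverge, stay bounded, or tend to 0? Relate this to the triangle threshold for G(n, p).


Number of potential triangles: C(184, 3) = 1021384.
Each occurs with probability p³ ≈ (0.073721)³ ≈ 4.0065749e-04.
By linearity: E[X] = C(184, 3)·p³ ≈ 1021384 · 4.0065749e-04 ≈ 409.22515.
Since α = 1/2 < 1, p = c/n^{1/2} ≫ 1/n is above the triangle threshold p ~ 1/n. Asymptotically E[X] ~ (c³/6)·n^{3(1−α)} = (1³/6)·n^{1.5} → ∞; triangles are abundant w.h.p.

E[X] ≈ 409.22515; in regime p = Θ(1/n^{1/2}) E[X] diverges (above the triangle threshold p ~ 1/n).


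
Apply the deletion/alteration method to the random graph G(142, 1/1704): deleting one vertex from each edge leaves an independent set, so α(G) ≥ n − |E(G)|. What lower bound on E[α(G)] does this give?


E[|E(G)|] = C(142, 2)·p = 10011 · (1/1704) = 47/8.
E[α(G)] ≥ n − E[|E(G)|] = 142 − 47/8 = 1089/8.
Numerically: ≈ 136.12500.
(This is only a lower bound; the true E[α(G)] may be larger.)

E[α(G)] ≥ 1089/8 ≈ 136.12500.


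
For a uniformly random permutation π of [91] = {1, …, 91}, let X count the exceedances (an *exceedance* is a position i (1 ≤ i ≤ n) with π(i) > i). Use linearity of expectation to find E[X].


Write X = Σ_{i=1}^{91} X_i, where X_i = 1_{π(i) > i}.
For each fixed i, π(i) is uniform over {1, …, 91} (marginal of a uniform permutation), so P[π(i) > i] = (n − i)/n. Summing: Σ_{i=1}^{91} (n − i)/n = (0 + 1 + … + 90)/91 = 91(91 − 1)/(2·91) = (91 − 1)/2.
Hence E[X] = Σ_{i=1}^{91} (91 − i)/91 = 45 ≈ 45.00000.

E[X] = 45 = 45.00000.


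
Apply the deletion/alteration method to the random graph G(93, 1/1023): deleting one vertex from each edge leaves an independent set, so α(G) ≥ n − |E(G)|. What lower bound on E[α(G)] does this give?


E[|E(G)|] = C(93, 2)·p = 4278 · (1/1023) = 46/11.
E[α(G)] ≥ n − E[|E(G)|] = 93 − 46/11 = 977/11.
Numerically: ≈ 88.818182.
(This is only a lower bound; the true E[α(G)] may be larger.)

E[α(G)] ≥ 977/11 ≈ 88.818182.


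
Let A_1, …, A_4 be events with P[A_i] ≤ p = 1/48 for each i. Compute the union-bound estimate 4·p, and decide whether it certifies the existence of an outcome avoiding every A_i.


Union bound: P[∪_{i=1}^{4} A_i] ≤ Σ_i P[A_i] ≤ 4·p = 4·(1/48) = 1/12.
Numerically: 1/12 ≈ 0.083333.
Is 1/12 < 1? YES.
Since P[∪ A_i] ≤ 1/12 < 1, the complement has P[∩ A_i^c] ≥ 1 − 1/12 = 11/12 > 0, so some outcome avoids every A_i.

4·p = 1/12 ≈ 0.083333; existence CERTIFIED by the union bound.


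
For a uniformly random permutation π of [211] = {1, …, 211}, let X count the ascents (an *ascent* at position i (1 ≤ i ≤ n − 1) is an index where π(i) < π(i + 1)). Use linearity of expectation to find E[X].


Write X = Σ X_I over i = 1, …, 210, with X_I the indicator of one ascent.
There are 210 indicators.
For each fixed i, the pair (π(i), π(i+1)) is a uniformly random ordered pair of distinct values from {1, …, 211}; by symmetry P[π(i) < π(i+1)] = 1/2.
By linearity: E[X] = 210 · (1/2) = (211 − 1) · (1/2) = 105 ≈ 105.000000.

E[X] = 105 = 105.000000.


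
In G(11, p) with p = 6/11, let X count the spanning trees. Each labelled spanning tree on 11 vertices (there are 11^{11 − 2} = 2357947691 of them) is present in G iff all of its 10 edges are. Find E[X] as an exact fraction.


K_11 has 11^{11 − 2} = 2357947691 labelled spanning trees.
For each such spanning tree H, let X_H = 1 if all 10 edges of H are present in G. Then P[X_H = 1] = p^{10} = (6/11)^{10} = 60466176/25937424601.
By linearity: E[X] = Σ_H E[X_H] = 2357947691 · p^{10} = 2357947691 · 60466176/25937424601 = 60466176/11.
Numerically: E[X] ≈ 5.49693e+06.

E[X] = 2357947691 · (6/11)^{10} = 60466176/11 ≈ 5.49693e+06.


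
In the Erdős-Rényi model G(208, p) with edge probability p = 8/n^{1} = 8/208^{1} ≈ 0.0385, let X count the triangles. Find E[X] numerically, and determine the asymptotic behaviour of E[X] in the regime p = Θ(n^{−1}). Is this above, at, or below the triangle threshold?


Number of potential triangles: C(208, 3) = 1478256.
Each occurs with probability p³ ≈ (0.0385)³ ≈ 5.68958e-05.
By linearity: E[X] = C(208, 3)·p³ ≈ 1478256 · 5.68958e-05 ≈ 84.107.
Here α = 1, so p = 8/n is exactly at the triangle threshold p ~ 1/n. Asymptotically E[X] → c³/6 = 8³/6 = 256/3 ≈ 85.333, a bounded constant. In this regime the triangle count is asymptotically Poisson(c³/6).

E[X] ≈ 84.107; in regime p = Θ(1/n^{1}) E[X] stays bounded (at the triangle threshold p ~ 1/n).


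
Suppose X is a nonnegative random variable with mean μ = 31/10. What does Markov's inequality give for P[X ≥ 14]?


μ = E[X] = 31/10, a = 14.
Markov: P[X ≥ 14] ≤ μ/a = (31/10)/14 = 31/140.
Numerically: ≈ 0.221429.
(Since a = 14 > μ = 3.100000, the bound 31/140 is < 1 and informative.)

P[X ≥ 14] ≤ 31/140 ≈ 0.221429.


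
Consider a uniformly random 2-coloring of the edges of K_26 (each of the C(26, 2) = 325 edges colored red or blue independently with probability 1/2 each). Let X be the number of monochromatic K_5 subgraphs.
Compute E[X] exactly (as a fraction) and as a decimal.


Let X = Σ_S X_S over the C(26, 5) = 65780 subsets S of size 5, where X_S = 1 if the K_5 on S is monochromatic.
For a fixed S, the K_5 on S has C(5, 2) = 10 edges. P[all 10 edges red] = (1/2)^10, and likewise for blue, so P[monochromatic] = 2·(1/2)^10 = 2^{1 − 10} = 1/512.
Summing: E[X] = C(26, 5) · 2^{1 − 10} = 65780 · 1/512 = 16445/128.
Numerically: E[X] ≈ 128.476562.

E[X] = C(26,5)·2^(1−C(5,2)) = 16445/128 ≈ 128.476562.


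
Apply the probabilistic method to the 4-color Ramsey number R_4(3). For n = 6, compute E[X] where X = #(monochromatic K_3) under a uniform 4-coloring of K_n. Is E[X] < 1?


E[X] = C(6, 3) · 4^{1 − 3} = 20 · 4^{−2} = 20/16.
As a reduced fraction: E[X] = 5/4 ≈ 1.25000.
Is E[X] < 1? NO.
Since E[X] ≥ 1, the first-moment bound is inconclusive at n = 6; it does NOT by itself certify R_4(3) > 6.

E[X] = 5/4 ≈ 1.25000; E[X] ≥ 1; first-moment method inconclusive here.


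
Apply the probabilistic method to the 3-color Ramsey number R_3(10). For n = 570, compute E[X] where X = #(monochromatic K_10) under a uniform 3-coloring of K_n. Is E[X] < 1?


E[X] = C(570, 10) · 3^{1 − 45} = 921524823451961408691 · 3^{−44} = 921524823451961408691/984770902183611232881.
As a reduced fraction: E[X] = 34130549016739311433/36472996377170786403 ≈ 0.93578.
Is E[X] < 1? YES.
Since E[X] < 1, there exists a 3-coloring of K_{570} with no monochromatic K_10; hence R_3(10) > 570.

E[X] = 34130549016739311433/36472996377170786403 ≈ 0.93578; E[X] < 1, so R_3(10) > 570.
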